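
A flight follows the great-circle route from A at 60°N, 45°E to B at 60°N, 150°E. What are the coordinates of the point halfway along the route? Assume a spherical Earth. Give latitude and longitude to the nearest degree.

≈ 71°N, 98°E

From cos δ = sin φ₁ sin φ₂ + cos φ₁ cos φ₂ cos Δλ, the central angle is δ ≈ 0.816 rad (46.7°).
Interpolate at f = 1/2 with slerp weights a = sin((1−f)δ)/sin δ ≈ 0.545, b = sin(fδ)/sin δ ≈ 0.545.
p = a·p₁ + b·p₂ ≈ (-0.043, 0.329, 0.943); φ = arcsin(p_z) ≈ 70.64°, λ = atan2(p_y, p_x) ≈ 97.50°.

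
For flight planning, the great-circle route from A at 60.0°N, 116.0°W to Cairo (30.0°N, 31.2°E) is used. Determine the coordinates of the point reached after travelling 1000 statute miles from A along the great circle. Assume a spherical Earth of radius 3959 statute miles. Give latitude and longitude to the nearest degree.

≈ 72°N, 94°W

Convert each endpoint to a unit vector on the sphere (x = cos φ cos λ, y = cos φ sin λ, z = sin φ).
The central angle between the endpoints is δ = arccos(p₁·p₂) ≈ 1.502 rad (86.0°). The total great-circle distance is δ·R ≈ 1.502 × 3959 ≈ 5945 mi, so the target fraction is f = 1000/5945 ≈ 0.168.
Interpolate at f ≈ 0.168 with slerp weights a = sin((1−f)δ)/sin δ ≈ 0.951, b = sin(fδ)/sin δ ≈ 0.251.
p = a·p₁ + b·p₂ ≈ (-0.023, -0.315, 0.949); φ = arcsin(p_z) ≈ 71.59°, λ = atan2(p_y, p_x) ≈ -94.15°.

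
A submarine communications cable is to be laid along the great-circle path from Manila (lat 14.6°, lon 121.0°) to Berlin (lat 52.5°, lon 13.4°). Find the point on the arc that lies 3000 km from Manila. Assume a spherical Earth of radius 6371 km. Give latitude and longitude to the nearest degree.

The haversine formula gives a central angle δ ≈ 1.549 rad (88.7°) between the endpoints. The total great-circle distance is δ·R ≈ 1.549 × 6371 ≈ 9868 km, so the target fraction is f = 3000/9868 ≈ 0.304.
Interpolate at f ≈ 0.304 with slerp weights a = sin((1−f)δ)/sin δ ≈ 0.881, b = sin(fδ)/sin δ ≈ 0.454.
p = a·p₁ + b·p₂ ≈ (-0.170, 0.795, 0.582); φ = arcsin(p_z) ≈ 35.60°, λ = atan2(p_y, p_x) ≈ 102.10°.

≈ lat 36°, lon 102°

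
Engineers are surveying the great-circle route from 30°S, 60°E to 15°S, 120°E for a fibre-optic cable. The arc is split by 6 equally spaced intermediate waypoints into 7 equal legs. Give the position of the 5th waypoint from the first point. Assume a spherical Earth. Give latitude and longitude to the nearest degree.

≈ 22°S, 104°E

The haversine formula gives a central angle δ ≈ 0.991 rad (56.8°) between the endpoints.
Interpolate at f = 5/7 with slerp weights a = sin((1−f)δ)/sin δ ≈ 0.334, b = sin(fδ)/sin δ ≈ 0.777.
p = a·p₁ + b·p₂ ≈ (-0.231, 0.901, -0.368); φ = arcsin(p_z) ≈ -21.60°, λ = atan2(p_y, p_x) ≈ 104.37°.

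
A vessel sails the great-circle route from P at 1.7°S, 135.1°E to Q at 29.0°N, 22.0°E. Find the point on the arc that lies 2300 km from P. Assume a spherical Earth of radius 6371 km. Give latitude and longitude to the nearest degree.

The haversine formula gives a central angle δ ≈ 1.936 rad (110.9°) between the endpoints. The total great-circle distance is δ·R ≈ 1.936 × 6371 ≈ 12336 km, so the target fraction is f = 2300/12336 ≈ 0.186.
Interpolate at f ≈ 0.186 with slerp weights a = sin((1−f)δ)/sin δ ≈ 1.071, b = sin(fδ)/sin δ ≈ 0.378.
p = a·p₁ + b·p₂ ≈ (-0.451, 0.879, 0.152); φ = arcsin(p_z) ≈ 8.72°, λ = atan2(p_y, p_x) ≈ 117.17°.

≈ 9°N, 117°E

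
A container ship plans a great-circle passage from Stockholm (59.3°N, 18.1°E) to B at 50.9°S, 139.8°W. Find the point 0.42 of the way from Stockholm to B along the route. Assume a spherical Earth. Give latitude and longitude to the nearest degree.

The haversine formula gives a central angle δ ≈ 2.879 rad (164.9°) between the endpoints.
Interpolate at f = 0.42 with slerp weights a = sin((1−f)δ)/sin δ ≈ 3.828, b = sin(fδ)/sin δ ≈ 3.598.
p = a·p₁ + b·p₂ ≈ (0.125, -0.857, 0.499); φ = arcsin(p_z) ≈ 29.97°, λ = atan2(p_y, p_x) ≈ -81.73°.

≈ 30°N, 82°W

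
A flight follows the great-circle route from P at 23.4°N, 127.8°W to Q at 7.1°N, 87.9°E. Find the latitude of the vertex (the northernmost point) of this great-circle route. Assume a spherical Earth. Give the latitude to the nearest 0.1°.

The great circle lies in the plane with unit normal n̂ = (p₁ × p₂)/|p₁ × p₂|.
Here n̂_z ≈ -0.735; the vertex latitude is φ_max = arccos|n̂_z| ≈ 42.7°.
Check via Clairaut: cos φ_max = |cos φ₁| · sin C = cos(23.4°)·sin(53.2°) ≈ 0.735, again giving ≈ 42.7°.

≈ 42.7°N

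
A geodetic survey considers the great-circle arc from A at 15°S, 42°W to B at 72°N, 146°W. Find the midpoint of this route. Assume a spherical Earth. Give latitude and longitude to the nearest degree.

Convert each endpoint to a unit vector on the sphere (x = cos φ cos λ, y = cos φ sin λ, z = sin φ).
The central angle between the endpoints is δ = arccos(p₁·p₂) ≈ 1.895 rad (108.6°).
Interpolate at f = 1/2 with slerp weights a = sin((1−f)δ)/sin δ ≈ 0.856, b = sin(fδ)/sin δ ≈ 0.856.
p = a·p₁ + b·p₂ ≈ (0.395, -0.702, 0.593); φ = arcsin(p_z) ≈ 36.36°, λ = atan2(p_y, p_x) ≈ -60.60°.

≈ 36°N, 61°W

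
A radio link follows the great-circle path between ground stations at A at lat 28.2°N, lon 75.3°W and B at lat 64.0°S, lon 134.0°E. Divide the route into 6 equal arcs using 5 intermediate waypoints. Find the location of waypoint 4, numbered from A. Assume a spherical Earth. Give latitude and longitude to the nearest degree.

Convert each endpoint to a unit vector on the sphere (x = cos φ cos λ, y = cos φ sin λ, z = sin φ).
The central angle between the endpoints is δ = arccos(p₁·p₂) ≈ 2.437 rad (139.6°).
Interpolate at f = 4/6 with slerp weights a = sin((1−f)δ)/sin δ ≈ 1.120, b = sin(fδ)/sin δ ≈ 1.541.
p = a·p₁ + b·p₂ ≈ (-0.219, -0.469, -0.856); φ = arcsin(p_z) ≈ -58.84°, λ = atan2(p_y, p_x) ≈ -115.01°.

≈ lat 59°S, lon 115°W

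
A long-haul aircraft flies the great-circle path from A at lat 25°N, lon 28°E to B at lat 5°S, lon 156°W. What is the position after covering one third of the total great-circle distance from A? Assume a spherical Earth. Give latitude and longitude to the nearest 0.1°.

≈ lat 74.6°N, lon 65.1°E

Write both endpoints as unit vectors p₁, p₂ with components (cos φ cos λ, cos φ sin λ, sin φ).
The central angle between the endpoints is δ = arccos(p₁·p₂) ≈ 2.786 rad (159.6°).
Interpolate at f = 1/3 with slerp weights a = sin((1−f)δ)/sin δ ≈ 2.756, b = sin(fδ)/sin δ ≈ 2.301.
p = a·p₁ + b·p₂ ≈ (0.111, 0.240, 0.964); φ = arcsin(p_z) ≈ 74.64°, λ = atan2(p_y, p_x) ≈ 65.14°.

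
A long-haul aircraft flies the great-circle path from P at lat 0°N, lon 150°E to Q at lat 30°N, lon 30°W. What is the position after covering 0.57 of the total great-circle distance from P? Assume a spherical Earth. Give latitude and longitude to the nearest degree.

Convert each endpoint to a unit vector on the sphere (x = cos φ cos λ, y = cos φ sin λ, z = sin φ).
The central angle between the endpoints is δ = arccos(p₁·p₂) ≈ 2.618 rad (150.0°).
Interpolate at f = 0.57 with slerp weights a = sin((1−f)δ)/sin δ ≈ 1.805, b = sin(fδ)/sin δ ≈ 1.994.
p = a·p₁ + b·p₂ ≈ (-0.068, 0.039, 0.997); φ = arcsin(p_z) ≈ 85.50°, λ = atan2(p_y, p_x) ≈ 150.00°.

≈ lat 86°N, lon 150°E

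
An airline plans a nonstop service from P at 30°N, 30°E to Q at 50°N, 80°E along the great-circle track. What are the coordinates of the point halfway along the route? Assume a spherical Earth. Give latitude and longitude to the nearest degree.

≈ 43°N, 51°E

Write both endpoints as unit vectors p₁, p₂ with components (cos φ cos λ, cos φ sin λ, sin φ).
The central angle between the endpoints is δ = arccos(p₁·p₂) ≈ 0.736 rad (42.2°).
Interpolate at f = 1/2 with slerp weights a = sin((1−f)δ)/sin δ ≈ 0.536, b = sin(fδ)/sin δ ≈ 0.536.
p = a·p₁ + b·p₂ ≈ (0.462, 0.571, 0.679); φ = arcsin(p_z) ≈ 42.73°, λ = atan2(p_y, p_x) ≈ 51.05°.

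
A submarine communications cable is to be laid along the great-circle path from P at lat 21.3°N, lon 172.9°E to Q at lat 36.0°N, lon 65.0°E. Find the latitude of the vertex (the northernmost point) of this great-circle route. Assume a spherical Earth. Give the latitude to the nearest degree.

≈ 44°N

The great circle lies in the plane with unit normal n̂ = (p₁ × p₂)/|p₁ × p₂|.
Here n̂_z ≈ -0.717; the vertex latitude is φ_max = arccos|n̂_z| ≈ 44.2°.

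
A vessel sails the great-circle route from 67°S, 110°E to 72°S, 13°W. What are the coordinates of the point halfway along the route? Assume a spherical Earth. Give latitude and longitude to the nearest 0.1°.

≈ 79.7°S, 60.6°E

From cos δ = sin φ₁ sin φ₂ + cos φ₁ cos φ₂ cos Δλ, the central angle is δ ≈ 0.627 rad (35.9°).
Interpolate at f = 1/2 with slerp weights a = sin((1−f)δ)/sin δ ≈ 0.526, b = sin(fδ)/sin δ ≈ 0.526.
p = a·p₁ + b·p₂ ≈ (0.088, 0.156, -0.984); φ = arcsin(p_z) ≈ -79.66°, λ = atan2(p_y, p_x) ≈ 60.64°.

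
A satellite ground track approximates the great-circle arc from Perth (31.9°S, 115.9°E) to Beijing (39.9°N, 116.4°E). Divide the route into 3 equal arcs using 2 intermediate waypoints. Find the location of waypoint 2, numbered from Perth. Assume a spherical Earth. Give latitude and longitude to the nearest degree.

≈ 16°N, 116°E

Write both endpoints as unit vectors p₁, p₂ with components (cos φ cos λ, cos φ sin λ, sin φ).
The central angle between the endpoints is δ = arccos(p₁·p₂) ≈ 1.253 rad (71.8°).
Interpolate at f = 2/3 with slerp weights a = sin((1−f)δ)/sin δ ≈ 0.427, b = sin(fδ)/sin δ ≈ 0.781.
p = a·p₁ + b·p₂ ≈ (-0.425, 0.863, 0.275); φ = arcsin(p_z) ≈ 15.97°, λ = atan2(p_y, p_x) ≈ 116.21°.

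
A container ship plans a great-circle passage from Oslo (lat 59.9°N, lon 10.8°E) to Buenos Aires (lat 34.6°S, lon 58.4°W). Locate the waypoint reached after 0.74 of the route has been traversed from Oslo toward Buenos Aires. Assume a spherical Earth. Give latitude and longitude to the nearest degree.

≈ lat 9°S, lon 44°W

Convert each endpoint to a unit vector on the sphere (x = cos φ cos λ, y = cos φ sin λ, z = sin φ).
The central angle between the endpoints is δ = arccos(p₁·p₂) ≈ 1.923 rad (110.2°).
Interpolate at f = 0.74 with slerp weights a = sin((1−f)δ)/sin δ ≈ 0.511, b = sin(fδ)/sin δ ≈ 1.054.
p = a·p₁ + b·p₂ ≈ (0.706, -0.691, -0.157); φ = arcsin(p_z) ≈ -9.01°, λ = atan2(p_y, p_x) ≈ -44.37°.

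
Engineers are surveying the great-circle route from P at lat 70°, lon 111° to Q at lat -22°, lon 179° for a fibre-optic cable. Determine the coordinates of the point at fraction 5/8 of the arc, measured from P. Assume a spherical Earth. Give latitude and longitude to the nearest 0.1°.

≈ lat 14.9°, lon 166.8°

Convert each endpoint to a unit vector on the sphere (x = cos φ cos λ, y = cos φ sin λ, z = sin φ).
The central angle between the endpoints is δ = arccos(p₁·p₂) ≈ 1.806 rad (103.5°).
Interpolate at f = 5/8 with slerp weights a = sin((1−f)δ)/sin δ ≈ 0.644, b = sin(fδ)/sin δ ≈ 0.930.
p = a·p₁ + b·p₂ ≈ (-0.941, 0.221, 0.257); φ = arcsin(p_z) ≈ 14.92°, λ = atan2(p_y, p_x) ≈ 166.79°.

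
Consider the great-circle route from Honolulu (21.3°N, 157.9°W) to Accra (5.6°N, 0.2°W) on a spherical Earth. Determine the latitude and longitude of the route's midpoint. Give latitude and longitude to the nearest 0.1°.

From cos δ = sin φ₁ sin φ₂ + cos φ₁ cos φ₂ cos Δλ, the central angle is δ ≈ 2.536 rad (145.3°).
Interpolate at f = 1/2 with slerp weights a = sin((1−f)δ)/sin δ ≈ 1.678, b = sin(fδ)/sin δ ≈ 1.678.
p = a·p₁ + b·p₂ ≈ (0.221, -0.594, 0.773); φ = arcsin(p_z) ≈ 50.65°, λ = atan2(p_y, p_x) ≈ -69.55°.

≈ 50.7°N, 69.6°W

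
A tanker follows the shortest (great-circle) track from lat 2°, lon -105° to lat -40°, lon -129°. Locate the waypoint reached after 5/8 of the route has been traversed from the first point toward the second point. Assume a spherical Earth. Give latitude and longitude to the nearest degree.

≈ lat -25°, lon -118°

Convert each endpoint to a unit vector on the sphere (x = cos φ cos λ, y = cos φ sin λ, z = sin φ).
The central angle between the endpoints is δ = arccos(p₁·p₂) ≈ 0.827 rad (47.4°).
Interpolate at f = 5/8 with slerp weights a = sin((1−f)δ)/sin δ ≈ 0.415, b = sin(fδ)/sin δ ≈ 0.672.
p = a·p₁ + b·p₂ ≈ (-0.431, -0.800, -0.417); φ = arcsin(p_z) ≈ -24.66°, λ = atan2(p_y, p_x) ≈ -118.31°.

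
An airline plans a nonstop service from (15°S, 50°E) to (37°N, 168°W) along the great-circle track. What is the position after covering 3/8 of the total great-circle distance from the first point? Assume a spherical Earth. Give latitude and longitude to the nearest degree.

≈ (20°N, 90°E)

Write both endpoints as unit vectors p₁, p₂ with components (cos φ cos λ, cos φ sin λ, sin φ).
The central angle between the endpoints is δ = arccos(p₁·p₂) ≈ 2.440 rad (139.8°).
Interpolate at f = 3/8 with slerp weights a = sin((1−f)δ)/sin δ ≈ 1.547, b = sin(fδ)/sin δ ≈ 1.227.
p = a·p₁ + b·p₂ ≈ (0.002, 0.941, 0.338); φ = arcsin(p_z) ≈ 19.77°, λ = atan2(p_y, p_x) ≈ 89.89°.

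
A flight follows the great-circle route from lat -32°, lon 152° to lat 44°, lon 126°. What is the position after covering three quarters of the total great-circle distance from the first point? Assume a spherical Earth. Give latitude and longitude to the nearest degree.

≈ lat 25°, lon 134°

Write both endpoints as unit vectors p₁, p₂ with components (cos φ cos λ, cos φ sin λ, sin φ).
The central angle between the endpoints is δ = arccos(p₁·p₂) ≈ 1.390 rad (79.6°).
Interpolate at f = 3/4 with slerp weights a = sin((1−f)δ)/sin δ ≈ 0.346, b = sin(fδ)/sin δ ≈ 0.878.
p = a·p₁ + b·p₂ ≈ (-0.630, 0.649, 0.426); φ = arcsin(p_z) ≈ 25.24°, λ = atan2(p_y, p_x) ≈ 134.18°.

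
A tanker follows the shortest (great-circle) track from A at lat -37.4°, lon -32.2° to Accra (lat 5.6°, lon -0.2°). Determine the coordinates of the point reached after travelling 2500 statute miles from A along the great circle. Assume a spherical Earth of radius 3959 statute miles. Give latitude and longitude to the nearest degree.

Convert each endpoint to a unit vector on the sphere (x = cos φ cos λ, y = cos φ sin λ, z = sin φ).
The central angle between the endpoints is δ = arccos(p₁·p₂) ≈ 0.913 rad (52.3°). The total great-circle distance is δ·R ≈ 0.913 × 3959 ≈ 3615 mi, so the target fraction is f = 2500/3615 ≈ 0.691.
Interpolate at f ≈ 0.691 with slerp weights a = sin((1−f)δ)/sin δ ≈ 0.351, b = sin(fδ)/sin δ ≈ 0.746.
p = a·p₁ + b·p₂ ≈ (0.978, -0.151, -0.141); φ = arcsin(p_z) ≈ -8.08°, λ = atan2(p_y, p_x) ≈ -8.79°.

≈ lat -8°, lon -9°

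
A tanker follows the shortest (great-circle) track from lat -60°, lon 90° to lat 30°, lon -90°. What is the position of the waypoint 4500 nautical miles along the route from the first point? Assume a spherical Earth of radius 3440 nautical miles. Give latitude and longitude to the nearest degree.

≈ lat -45°, lon -90°

Convert each endpoint to a unit vector on the sphere (x = cos φ cos λ, y = cos φ sin λ, z = sin φ).
The central angle between the endpoints is δ = arccos(p₁·p₂) ≈ 2.618 rad (150.0°). The total great-circle distance is δ·R ≈ 2.618 × 3440 ≈ 9006 nmi, so the target fraction is f = 4500/9006 ≈ 0.500.
Interpolate at f ≈ 0.500 with slerp weights a = sin((1−f)δ)/sin δ ≈ 1.932, b = sin(fδ)/sin δ ≈ 1.931.
p = a·p₁ + b·p₂ ≈ (0.000, -0.707, -0.708); φ = arcsin(p_z) ≈ -45.05°, λ = atan2(p_y, p_x) ≈ -90.00°.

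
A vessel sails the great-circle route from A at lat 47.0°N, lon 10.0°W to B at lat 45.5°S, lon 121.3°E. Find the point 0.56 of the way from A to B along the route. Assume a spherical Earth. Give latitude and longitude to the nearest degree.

≈ lat 5°S, lon 63°E

From cos δ = sin φ₁ sin φ₂ + cos φ₁ cos φ₂ cos Δλ, the central angle is δ ≈ 2.563 rad (146.8°).
Interpolate at f = 0.56 with slerp weights a = sin((1−f)δ)/sin δ ≈ 1.652, b = sin(fδ)/sin δ ≈ 1.811.
p = a·p₁ + b·p₂ ≈ (0.450, 0.889, -0.084); φ = arcsin(p_z) ≈ -4.82°, λ = atan2(p_y, p_x) ≈ 63.18°.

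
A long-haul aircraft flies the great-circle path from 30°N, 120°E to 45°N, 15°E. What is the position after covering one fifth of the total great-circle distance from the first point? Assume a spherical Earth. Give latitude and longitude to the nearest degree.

From cos δ = sin φ₁ sin φ₂ + cos φ₁ cos φ₂ cos Δλ, the central angle is δ ≈ 1.374 rad (78.8°).
Interpolate at f = 1/5 with slerp weights a = sin((1−f)δ)/sin δ ≈ 0.908, b = sin(fδ)/sin δ ≈ 0.277.
p = a·p₁ + b·p₂ ≈ (-0.204, 0.732, 0.650); φ = arcsin(p_z) ≈ 40.54°, λ = atan2(p_y, p_x) ≈ 105.60°.

≈ 41°N, 106°E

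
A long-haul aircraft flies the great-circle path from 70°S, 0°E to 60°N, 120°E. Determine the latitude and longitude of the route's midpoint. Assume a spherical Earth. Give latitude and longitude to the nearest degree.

The haversine formula gives a central angle δ ≈ 2.689 rad (154.1°) between the endpoints.
Interpolate at f = 1/2 with slerp weights a = sin((1−f)δ)/sin δ ≈ 2.228, b = sin(fδ)/sin δ ≈ 2.228.
p = a·p₁ + b·p₂ ≈ (0.205, 0.965, -0.164); φ = arcsin(p_z) ≈ -9.45°, λ = atan2(p_y, p_x) ≈ 78.00°.

≈ 9°S, 78°E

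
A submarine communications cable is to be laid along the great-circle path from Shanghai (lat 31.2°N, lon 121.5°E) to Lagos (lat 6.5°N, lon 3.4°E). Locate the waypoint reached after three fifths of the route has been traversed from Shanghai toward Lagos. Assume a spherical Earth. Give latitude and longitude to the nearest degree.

Convert each endpoint to a unit vector on the sphere (x = cos φ cos λ, y = cos φ sin λ, z = sin φ).
The central angle between the endpoints is δ = arccos(p₁·p₂) ≈ 1.919 rad (110.0°).
Interpolate at f = 3/5 with slerp weights a = sin((1−f)δ)/sin δ ≈ 0.739, b = sin(fδ)/sin δ ≈ 0.972.
p = a·p₁ + b·p₂ ≈ (0.634, 0.596, 0.493); φ = arcsin(p_z) ≈ 29.53°, λ = atan2(p_y, p_x) ≈ 43.26°.

≈ lat 30°N, lon 43°E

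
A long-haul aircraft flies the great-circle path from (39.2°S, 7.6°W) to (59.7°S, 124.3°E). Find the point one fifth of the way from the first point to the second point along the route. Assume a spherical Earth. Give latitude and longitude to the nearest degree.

The haversine formula gives a central angle δ ≈ 1.282 rad (73.5°) between the endpoints.
Interpolate at f = 1/5 with slerp weights a = sin((1−f)δ)/sin δ ≈ 0.892, b = sin(fδ)/sin δ ≈ 0.265.
p = a·p₁ + b·p₂ ≈ (0.610, 0.019, -0.792); φ = arcsin(p_z) ≈ -52.39°, λ = atan2(p_y, p_x) ≈ 1.77°.

≈ (52°S, 2°E)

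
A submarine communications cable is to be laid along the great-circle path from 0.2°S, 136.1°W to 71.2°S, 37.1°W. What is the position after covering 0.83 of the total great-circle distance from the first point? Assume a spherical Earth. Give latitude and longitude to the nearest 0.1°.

≈ 67.5°S, 81.8°W

The haversine formula gives a central angle δ ≈ 1.618 rad (92.7°) between the endpoints.
Interpolate at f = 0.83 with slerp weights a = sin((1−f)δ)/sin δ ≈ 0.272, b = sin(fδ)/sin δ ≈ 0.975.
p = a·p₁ + b·p₂ ≈ (0.055, -0.378, -0.924); φ = arcsin(p_z) ≈ -67.54°, λ = atan2(p_y, p_x) ≈ -81.76°.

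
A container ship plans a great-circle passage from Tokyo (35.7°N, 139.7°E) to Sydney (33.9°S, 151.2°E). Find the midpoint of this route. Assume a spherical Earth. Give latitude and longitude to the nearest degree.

≈ (1°N, 146°E)

Convert each endpoint to a unit vector on the sphere (x = cos φ cos λ, y = cos φ sin λ, z = sin φ).
The central angle between the endpoints is δ = arccos(p₁·p₂) ≈ 1.229 rad (70.4°).
Interpolate at f = 1/2 with slerp weights a = sin((1−f)δ)/sin δ ≈ 0.612, b = sin(fδ)/sin δ ≈ 0.612.
p = a·p₁ + b·p₂ ≈ (-0.824, 0.566, 0.016); φ = arcsin(p_z) ≈ 0.90°, λ = atan2(p_y, p_x) ≈ 145.51°.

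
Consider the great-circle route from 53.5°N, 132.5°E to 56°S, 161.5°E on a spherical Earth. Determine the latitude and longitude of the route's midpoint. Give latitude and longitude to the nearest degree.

≈ 1°S, 147°E

Write both endpoints as unit vectors p₁, p₂ with components (cos φ cos λ, cos φ sin λ, sin φ).
The central angle between the endpoints is δ = arccos(p₁·p₂) ≈ 1.956 rad (112.1°).
Interpolate at f = 1/2 with slerp weights a = sin((1−f)δ)/sin δ ≈ 0.895, b = sin(fδ)/sin δ ≈ 0.895.
p = a·p₁ + b·p₂ ≈ (-0.834, 0.551, -0.023); φ = arcsin(p_z) ≈ -1.29°, λ = atan2(p_y, p_x) ≈ 146.54°.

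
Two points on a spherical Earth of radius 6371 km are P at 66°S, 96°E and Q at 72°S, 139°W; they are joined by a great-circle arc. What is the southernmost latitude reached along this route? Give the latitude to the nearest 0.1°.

≈ 80.2°S

The great circle lies in the plane with unit normal n̂ = (p₁ × p₂)/|p₁ × p₂|.
Here n̂_z ≈ +0.170; the vertex latitude is φ_max = arccos|n̂_z| ≈ 80.2°.
Check via Clairaut: cos φ_max = |cos φ₁| · sin C = cos(66.0°)·sin(155.2°) ≈ 0.170, again giving ≈ 80.2°.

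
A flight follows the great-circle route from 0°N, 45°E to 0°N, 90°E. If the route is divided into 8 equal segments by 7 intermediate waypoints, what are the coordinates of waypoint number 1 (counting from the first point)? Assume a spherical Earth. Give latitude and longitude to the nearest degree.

Write both endpoints as unit vectors p₁, p₂ with components (cos φ cos λ, cos φ sin λ, sin φ).
The central angle between the endpoints is δ = arccos(p₁·p₂) ≈ 0.785 rad (45.0°).
Interpolate at f = 1/8 with slerp weights a = sin((1−f)δ)/sin δ ≈ 0.897, b = sin(fδ)/sin δ ≈ 0.139.
p = a·p₁ + b·p₂ ≈ (0.634, 0.773, 0.000); φ = arcsin(p_z) ≈ 0.00°, λ = atan2(p_y, p_x) ≈ 50.62°.

≈ 0°N, 51°E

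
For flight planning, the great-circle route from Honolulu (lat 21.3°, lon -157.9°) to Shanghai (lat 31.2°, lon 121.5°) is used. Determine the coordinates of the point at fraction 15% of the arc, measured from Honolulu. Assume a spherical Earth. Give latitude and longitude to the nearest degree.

Write both endpoints as unit vectors p₁, p₂ with components (cos φ cos λ, cos φ sin λ, sin φ).
The central angle between the endpoints is δ = arccos(p₁·p₂) ≈ 1.247 rad (71.4°).
Interpolate at f = 0.15 with slerp weights a = sin((1−f)δ)/sin δ ≈ 0.920, b = sin(fδ)/sin δ ≈ 0.196.
p = a·p₁ + b·p₂ ≈ (-0.882, -0.179, 0.436); φ = arcsin(p_z) ≈ 25.84°, λ = atan2(p_y, p_x) ≈ -168.50°.

≈ lat 26°, lon -168°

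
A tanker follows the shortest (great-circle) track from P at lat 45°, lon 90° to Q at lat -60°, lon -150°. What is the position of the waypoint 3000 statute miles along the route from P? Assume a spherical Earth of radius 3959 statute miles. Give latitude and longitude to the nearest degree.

Write both endpoints as unit vectors p₁, p₂ with components (cos φ cos λ, cos φ sin λ, sin φ).
The central angle between the endpoints is δ = arccos(p₁·p₂) ≈ 2.480 rad (142.1°). The total great-circle distance is δ·R ≈ 2.480 × 3959 ≈ 9819 mi, so the target fraction is f = 3000/9819 ≈ 0.306.
Interpolate at f ≈ 0.306 with slerp weights a = sin((1−f)δ)/sin δ ≈ 1.609, b = sin(fδ)/sin δ ≈ 1.119.
p = a·p₁ + b·p₂ ≈ (-0.485, 0.858, 0.169); φ = arcsin(p_z) ≈ 9.73°, λ = atan2(p_y, p_x) ≈ 119.45°.

≈ lat 10°, lon 119°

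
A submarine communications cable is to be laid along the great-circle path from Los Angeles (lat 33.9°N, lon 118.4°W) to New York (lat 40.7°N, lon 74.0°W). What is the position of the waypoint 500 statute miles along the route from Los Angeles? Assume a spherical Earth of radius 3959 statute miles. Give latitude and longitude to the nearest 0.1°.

From cos δ = sin φ₁ sin φ₂ + cos φ₁ cos φ₂ cos Δλ, the central angle is δ ≈ 0.621 rad (35.6°). The total great-circle distance is δ·R ≈ 0.621 × 3959 ≈ 2459 mi, so the target fraction is f = 500/2459 ≈ 0.203.
Interpolate at f ≈ 0.203 with slerp weights a = sin((1−f)δ)/sin δ ≈ 0.816, b = sin(fδ)/sin δ ≈ 0.216.
p = a·p₁ + b·p₂ ≈ (-0.277, -0.754, 0.596); φ = arcsin(p_z) ≈ 36.60°, λ = atan2(p_y, p_x) ≈ -110.18°.

≈ lat 36.6°N, lon 110.2°W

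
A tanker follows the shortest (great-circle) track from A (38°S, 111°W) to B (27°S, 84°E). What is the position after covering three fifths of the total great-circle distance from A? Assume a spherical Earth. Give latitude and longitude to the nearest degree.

Write both endpoints as unit vectors p₁, p₂ with components (cos φ cos λ, cos φ sin λ, sin φ).
The central angle between the endpoints is δ = arccos(p₁·p₂) ≈ 1.981 rad (113.5°).
Interpolate at f = 3/5 with slerp weights a = sin((1−f)δ)/sin δ ≈ 0.776, b = sin(fδ)/sin δ ≈ 1.012.
p = a·p₁ + b·p₂ ≈ (-0.125, 0.325, -0.937); φ = arcsin(p_z) ≈ -69.60°, λ = atan2(p_y, p_x) ≈ 111.02°.

≈ (70°S, 111°E)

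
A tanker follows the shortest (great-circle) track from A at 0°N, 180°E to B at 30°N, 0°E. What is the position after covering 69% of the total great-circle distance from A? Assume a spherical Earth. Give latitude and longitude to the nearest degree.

≈ 77°N, 0°E

From cos δ = sin φ₁ sin φ₂ + cos φ₁ cos φ₂ cos Δλ, the central angle is δ ≈ 2.618 rad (150.0°).
Interpolate at f = 0.69 with slerp weights a = sin((1−f)δ)/sin δ ≈ 1.451, b = sin(fδ)/sin δ ≈ 1.945.
p = a·p₁ + b·p₂ ≈ (0.233, 0.000, 0.972); φ = arcsin(p_z) ≈ 76.50°, λ = atan2(p_y, p_x) ≈ 0.00°.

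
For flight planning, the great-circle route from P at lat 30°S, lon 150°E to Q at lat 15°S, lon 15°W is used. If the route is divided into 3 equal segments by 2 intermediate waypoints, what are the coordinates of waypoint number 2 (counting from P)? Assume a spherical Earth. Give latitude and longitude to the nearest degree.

≈ lat 56°S, lon 7°E

Convert each endpoint to a unit vector on the sphere (x = cos φ cos λ, y = cos φ sin λ, z = sin φ).
The central angle between the endpoints is δ = arccos(p₁·p₂) ≈ 2.317 rad (132.7°).
Interpolate at f = 2/3 with slerp weights a = sin((1−f)δ)/sin δ ≈ 0.950, b = sin(fδ)/sin δ ≈ 1.361.
p = a·p₁ + b·p₂ ≈ (0.557, 0.071, -0.827); φ = arcsin(p_z) ≈ -55.81°, λ = atan2(p_y, p_x) ≈ 7.27°.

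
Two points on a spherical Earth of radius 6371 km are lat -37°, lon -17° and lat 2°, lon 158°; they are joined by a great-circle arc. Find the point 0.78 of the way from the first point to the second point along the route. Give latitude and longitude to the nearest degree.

≈ lat -30°, lon 154°

From cos δ = sin φ₁ sin φ₂ + cos φ₁ cos φ₂ cos Δλ, the central angle is δ ≈ 2.525 rad (144.7°).
Interpolate at f = 0.78 with slerp weights a = sin((1−f)δ)/sin δ ≈ 0.913, b = sin(fδ)/sin δ ≈ 1.594.
p = a·p₁ + b·p₂ ≈ (-0.780, 0.384, -0.494); φ = arcsin(p_z) ≈ -29.58°, λ = atan2(p_y, p_x) ≈ 153.81°.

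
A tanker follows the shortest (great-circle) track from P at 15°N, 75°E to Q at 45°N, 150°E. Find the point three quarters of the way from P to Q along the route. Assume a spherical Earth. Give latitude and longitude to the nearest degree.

Write both endpoints as unit vectors p₁, p₂ with components (cos φ cos λ, cos φ sin λ, sin φ).
The central angle between the endpoints is δ = arccos(p₁·p₂) ≈ 1.203 rad (68.9°).
Interpolate at f = 3/4 with slerp weights a = sin((1−f)δ)/sin δ ≈ 0.317, b = sin(fδ)/sin δ ≈ 0.841.
p = a·p₁ + b·p₂ ≈ (-0.436, 0.593, 0.677); φ = arcsin(p_z) ≈ 42.59°, λ = atan2(p_y, p_x) ≈ 126.28°.

≈ 43°N, 126°E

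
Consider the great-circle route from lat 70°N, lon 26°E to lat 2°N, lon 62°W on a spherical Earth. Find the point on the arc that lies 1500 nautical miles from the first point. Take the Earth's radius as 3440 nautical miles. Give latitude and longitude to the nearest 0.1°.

From cos δ = sin φ₁ sin φ₂ + cos φ₁ cos φ₂ cos Δλ, the central angle is δ ≈ 1.526 rad (87.4°). The total great-circle distance is δ·R ≈ 1.526 × 3440 ≈ 5250 nmi, so the target fraction is f = 1500/5250 ≈ 0.286.
Interpolate at f ≈ 0.286 with slerp weights a = sin((1−f)δ)/sin δ ≈ 0.888, b = sin(fδ)/sin δ ≈ 0.423.
p = a·p₁ + b·p₂ ≈ (0.471, -0.240, 0.849); φ = arcsin(p_z) ≈ 58.08°, λ = atan2(p_y, p_x) ≈ -26.99°.

≈ lat 58.1°N, lon 27.0°W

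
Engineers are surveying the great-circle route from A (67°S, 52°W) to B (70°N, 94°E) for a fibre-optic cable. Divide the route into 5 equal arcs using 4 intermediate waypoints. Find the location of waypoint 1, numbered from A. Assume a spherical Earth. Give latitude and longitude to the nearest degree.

≈ (42°S, 12°W)

The haversine formula gives a central angle δ ≈ 2.921 rad (167.4°) between the endpoints.
Interpolate at f = 1/5 with slerp weights a = sin((1−f)δ)/sin δ ≈ 3.295, b = sin(fδ)/sin δ ≈ 2.521.
p = a·p₁ + b·p₂ ≈ (0.732, -0.154, -0.663); φ = arcsin(p_z) ≈ -41.55°, λ = atan2(p_y, p_x) ≈ -11.88°.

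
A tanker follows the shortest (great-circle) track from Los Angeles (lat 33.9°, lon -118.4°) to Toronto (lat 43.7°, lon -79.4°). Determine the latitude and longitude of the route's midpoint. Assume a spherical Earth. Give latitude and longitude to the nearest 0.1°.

Convert each endpoint to a unit vector on the sphere (x = cos φ cos λ, y = cos φ sin λ, z = sin φ).
The central angle between the endpoints is δ = arccos(p₁·p₂) ≈ 0.552 rad (31.6°).
Interpolate at f = 1/2 with slerp weights a = sin((1−f)δ)/sin δ ≈ 0.520, b = sin(fδ)/sin δ ≈ 0.520.
p = a·p₁ + b·p₂ ≈ (-0.136, -0.749, 0.649); φ = arcsin(p_z) ≈ 40.45°, λ = atan2(p_y, p_x) ≈ -100.30°.

≈ lat 40.5°, lon -100.3°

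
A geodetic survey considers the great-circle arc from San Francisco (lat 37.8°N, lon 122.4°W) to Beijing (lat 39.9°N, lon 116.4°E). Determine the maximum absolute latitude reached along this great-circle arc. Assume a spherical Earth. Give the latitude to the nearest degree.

≈ 59°N

The great circle lies in the plane with unit normal n̂ = (p₁ × p₂)/|p₁ × p₂|.
Here n̂_z ≈ -0.520; the vertex latitude is φ_max = arccos|n̂_z| ≈ 58.7°.
Check via Clairaut: cos φ_max = |cos φ₁| · sin C = cos(37.8°)·sin(41.2°) ≈ 0.520, again giving ≈ 58.7°.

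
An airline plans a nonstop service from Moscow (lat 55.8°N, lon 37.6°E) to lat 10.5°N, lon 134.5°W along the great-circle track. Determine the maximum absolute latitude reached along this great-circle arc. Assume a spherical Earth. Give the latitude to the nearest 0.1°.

≈ 85.3°N

The great circle lies in the plane with unit normal n̂ = (p₁ × p₂)/|p₁ × p₂|.
Here n̂_z ≈ -0.083; the vertex latitude is φ_max = arccos|n̂_z| ≈ 85.3°.
Check via Clairaut: cos φ_max = |cos φ₁| · sin C = cos(55.8°)·sin(8.5°) ≈ 0.083, again giving ≈ 85.3°.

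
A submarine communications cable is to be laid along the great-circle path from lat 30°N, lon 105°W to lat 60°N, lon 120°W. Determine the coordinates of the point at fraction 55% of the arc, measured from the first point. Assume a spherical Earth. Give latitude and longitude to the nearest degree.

Write both endpoints as unit vectors p₁, p₂ with components (cos φ cos λ, cos φ sin λ, sin φ).
The central angle between the endpoints is δ = arccos(p₁·p₂) ≈ 0.552 rad (31.6°).
Interpolate at f = 0.55 with slerp weights a = sin((1−f)δ)/sin δ ≈ 0.469, b = sin(fδ)/sin δ ≈ 0.570.
p = a·p₁ + b·p₂ ≈ (-0.248, -0.639, 0.728); φ = arcsin(p_z) ≈ 46.73°, λ = atan2(p_y, p_x) ≈ -111.18°.

≈ lat 47°N, lon 111°W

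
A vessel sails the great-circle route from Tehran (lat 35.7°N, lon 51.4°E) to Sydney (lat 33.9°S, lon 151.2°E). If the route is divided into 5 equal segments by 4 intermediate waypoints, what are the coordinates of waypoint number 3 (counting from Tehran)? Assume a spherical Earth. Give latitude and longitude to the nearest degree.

Convert each endpoint to a unit vector on the sphere (x = cos φ cos λ, y = cos φ sin λ, z = sin φ).
The central angle between the endpoints is δ = arccos(p₁·p₂) ≈ 2.027 rad (116.1°).
Interpolate at f = 3/5 with slerp weights a = sin((1−f)δ)/sin δ ≈ 0.807, b = sin(fδ)/sin δ ≈ 1.044.
p = a·p₁ + b·p₂ ≈ (-0.351, 0.930, -0.111); φ = arcsin(p_z) ≈ -6.40°, λ = atan2(p_y, p_x) ≈ 110.66°.

≈ lat 6°S, lon 111°E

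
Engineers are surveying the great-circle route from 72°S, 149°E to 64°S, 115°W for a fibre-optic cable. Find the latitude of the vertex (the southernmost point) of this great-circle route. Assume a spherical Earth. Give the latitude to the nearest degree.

The great circle lies in the plane with unit normal n̂ = (p₁ × p₂)/|p₁ × p₂|.
Here n̂_z ≈ +0.249; the vertex latitude is φ_max = arccos|n̂_z| ≈ 75.6°.

≈ 76°S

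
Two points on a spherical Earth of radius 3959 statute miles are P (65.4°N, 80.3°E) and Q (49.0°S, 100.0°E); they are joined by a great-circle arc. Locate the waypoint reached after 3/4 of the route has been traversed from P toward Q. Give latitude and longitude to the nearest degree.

Convert each endpoint to a unit vector on the sphere (x = cos φ cos λ, y = cos φ sin λ, z = sin φ).
The central angle between the endpoints is δ = arccos(p₁·p₂) ≈ 2.014 rad (115.4°).
Interpolate at f = 3/4 with slerp weights a = sin((1−f)δ)/sin δ ≈ 0.534, b = sin(fδ)/sin δ ≈ 1.105.
p = a·p₁ + b·p₂ ≈ (-0.088, 0.933, -0.348); φ = arcsin(p_z) ≈ -20.38°, λ = atan2(p_y, p_x) ≈ 95.41°.

≈ (20°S, 95°E)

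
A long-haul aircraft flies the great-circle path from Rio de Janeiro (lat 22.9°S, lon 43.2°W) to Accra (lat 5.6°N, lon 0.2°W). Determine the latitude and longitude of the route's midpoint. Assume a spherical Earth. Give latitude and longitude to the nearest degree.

Convert each endpoint to a unit vector on the sphere (x = cos φ cos λ, y = cos φ sin λ, z = sin φ).
The central angle between the endpoints is δ = arccos(p₁·p₂) ≈ 0.886 rad (50.8°).
Interpolate at f = 1/2 with slerp weights a = sin((1−f)δ)/sin δ ≈ 0.553, b = sin(fδ)/sin δ ≈ 0.553.
p = a·p₁ + b·p₂ ≈ (0.922, -0.351, -0.161); φ = arcsin(p_z) ≈ -9.28°, λ = atan2(p_y, p_x) ≈ -20.83°.

≈ lat 9°S, lon 21°W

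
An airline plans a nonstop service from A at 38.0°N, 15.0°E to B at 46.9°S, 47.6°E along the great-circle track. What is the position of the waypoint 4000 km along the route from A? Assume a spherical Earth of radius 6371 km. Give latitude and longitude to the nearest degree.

Write both endpoints as unit vectors p₁, p₂ with components (cos φ cos λ, cos φ sin λ, sin φ).
The central angle between the endpoints is δ = arccos(p₁·p₂) ≈ 1.567 rad (89.8°). The total great-circle distance is δ·R ≈ 1.567 × 6371 ≈ 9982 km, so the target fraction is f = 4000/9982 ≈ 0.401.
Interpolate at f ≈ 0.401 with slerp weights a = sin((1−f)δ)/sin δ ≈ 0.807, b = sin(fδ)/sin δ ≈ 0.587.
p = a·p₁ + b·p₂ ≈ (0.885, 0.461, 0.068); φ = arcsin(p_z) ≈ 3.89°, λ = atan2(p_y, p_x) ≈ 27.52°.

≈ 4°N, 28°E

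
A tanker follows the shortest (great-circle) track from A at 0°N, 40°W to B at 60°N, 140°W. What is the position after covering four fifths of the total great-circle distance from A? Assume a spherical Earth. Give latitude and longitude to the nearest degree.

Convert each endpoint to a unit vector on the sphere (x = cos φ cos λ, y = cos φ sin λ, z = sin φ).
The central angle between the endpoints is δ = arccos(p₁·p₂) ≈ 1.658 rad (95.0°).
Interpolate at f = 4/5 with slerp weights a = sin((1−f)δ)/sin δ ≈ 0.327, b = sin(fδ)/sin δ ≈ 0.974.
p = a·p₁ + b·p₂ ≈ (-0.123, -0.523, 0.843); φ = arcsin(p_z) ≈ 57.50°, λ = atan2(p_y, p_x) ≈ -103.21°.

≈ 58°N, 103°W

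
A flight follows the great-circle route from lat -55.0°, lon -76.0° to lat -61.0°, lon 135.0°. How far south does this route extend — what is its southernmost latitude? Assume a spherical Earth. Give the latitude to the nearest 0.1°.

The great circle lies in the plane with unit normal n̂ = (p₁ × p₂)/|p₁ × p₂|.
Here n̂_z ≈ -0.163; the vertex latitude is φ_max = arccos|n̂_z| ≈ 80.6°.
Check via Clairaut: cos φ_max = |cos φ₁| · sin C = cos(55.0°)·sin(163.5°) ≈ 0.163, again giving ≈ 80.6°.

≈ -80.6°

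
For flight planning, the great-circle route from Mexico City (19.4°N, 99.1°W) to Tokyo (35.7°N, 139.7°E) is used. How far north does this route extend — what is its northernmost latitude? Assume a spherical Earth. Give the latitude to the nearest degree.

The great circle lies in the plane with unit normal n̂ = (p₁ × p₂)/|p₁ × p₂|.
Here n̂_z ≈ -0.669; the vertex latitude is φ_max = arccos|n̂_z| ≈ 48.0°.
Check via Clairaut: cos φ_max = |cos φ₁| · sin C = cos(19.4°)·sin(45.2°) ≈ 0.669, again giving ≈ 48.0°.

≈ 48°N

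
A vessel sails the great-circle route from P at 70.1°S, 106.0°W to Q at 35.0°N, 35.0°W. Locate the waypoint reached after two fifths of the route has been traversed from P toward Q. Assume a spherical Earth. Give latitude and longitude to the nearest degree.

≈ 31°S, 58°W

Write both endpoints as unit vectors p₁, p₂ with components (cos φ cos λ, cos φ sin λ, sin φ).
The central angle between the endpoints is δ = arccos(p₁·p₂) ≈ 2.036 rad (116.7°).
Interpolate at f = 2/5 with slerp weights a = sin((1−f)δ)/sin δ ≈ 1.051, b = sin(fδ)/sin δ ≈ 0.814.
p = a·p₁ + b·p₂ ≈ (0.447, -0.726, -0.522); φ = arcsin(p_z) ≈ -31.45°, λ = atan2(p_y, p_x) ≈ -58.37°.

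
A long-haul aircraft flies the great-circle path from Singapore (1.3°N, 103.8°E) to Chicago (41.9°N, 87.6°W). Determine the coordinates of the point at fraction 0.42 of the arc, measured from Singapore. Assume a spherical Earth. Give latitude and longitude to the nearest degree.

The haversine formula gives a central angle δ ≈ 2.366 rad (135.6°) between the endpoints.
Interpolate at f = 0.42 with slerp weights a = sin((1−f)δ)/sin δ ≈ 1.401, b = sin(fδ)/sin δ ≈ 1.198.
p = a·p₁ + b·p₂ ≈ (-0.297, 0.469, 0.832); φ = arcsin(p_z) ≈ 56.26°, λ = atan2(p_y, p_x) ≈ 122.30°.

≈ (56°N, 122°E)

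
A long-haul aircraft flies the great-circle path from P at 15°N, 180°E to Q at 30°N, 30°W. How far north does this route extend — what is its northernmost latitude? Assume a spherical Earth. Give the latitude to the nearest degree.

≈ 59°N

The great circle lies in the plane with unit normal n̂ = (p₁ × p₂)/|p₁ × p₂|.
Here n̂_z ≈ +0.520; the vertex latitude is φ_max = arccos|n̂_z| ≈ 58.6°.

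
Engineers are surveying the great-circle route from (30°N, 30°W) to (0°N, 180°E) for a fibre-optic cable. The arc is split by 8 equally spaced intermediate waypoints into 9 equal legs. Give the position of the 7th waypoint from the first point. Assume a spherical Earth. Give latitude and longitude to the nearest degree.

≈ (23°N, 159°W)

Convert each endpoint to a unit vector on the sphere (x = cos φ cos λ, y = cos φ sin λ, z = sin φ).
The central angle between the endpoints is δ = arccos(p₁·p₂) ≈ 2.419 rad (138.6°).
Interpolate at f = 7/9 with slerp weights a = sin((1−f)δ)/sin δ ≈ 0.774, b = sin(fδ)/sin δ ≈ 1.440.
p = a·p₁ + b·p₂ ≈ (-0.859, -0.335, 0.387); φ = arcsin(p_z) ≈ 22.77°, λ = atan2(p_y, p_x) ≈ -158.68°.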